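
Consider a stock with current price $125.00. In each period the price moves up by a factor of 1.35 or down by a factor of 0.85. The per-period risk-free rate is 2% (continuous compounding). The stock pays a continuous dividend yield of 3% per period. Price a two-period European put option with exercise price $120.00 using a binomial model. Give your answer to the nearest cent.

Per-period risk-free factor R = e^0.02 = 1.0202; dividend-adjusted growth = e^(0.02−0.03) = 0.9900.
Risk-neutral probability p = (0.9900 − 0.85)/(1.35 − 0.85) = 0.1400/0.5000 = 0.2801
Terminal stock prices: S_uu = 227.8, S_ud = 143.4, S_dd = 90.31
Terminal payoffs (K − S): max(-107.8, 0) = 0, max(-23.44, 0) = 0, max(29.69, 0) = 29.69
Node u (S = 168.8): V_u = e^(−0.02)·[0.2801·0.0000 + 0.7199·0.0000] = 0.0000
Node d (S = 106.2): V_d = e^(−0.02)·[0.2801·0.0000 + 0.7199·29.6875] = 20.9488
Node 0 (S = 125): V_0 = e^(−0.02)·[0.2801·0.0000 + 0.7199·20.9488] = 14.7825

$14.78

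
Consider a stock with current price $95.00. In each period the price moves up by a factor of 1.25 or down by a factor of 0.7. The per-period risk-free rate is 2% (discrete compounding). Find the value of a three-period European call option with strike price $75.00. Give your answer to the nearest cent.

Risk-neutral probability p = (1 + 0.02 − 0.7)/(1.25 − 0.7) = 0.3200/0.5500 = 0.5818
Terminal stock prices: S_uuu = 185.5, S_uud = 103.9, S_udd = 58.19, S_ddd = 32.58
Terminal payoffs (S − K): max(110.5, 0) = 110.5, max(28.91, 0) = 28.91, max(-16.81, 0) = 0, max(-42.42, 0) = 0
Node uu (S = 148.4): V_uu = 1/1.02·[0.5818·110.5469 + 0.4182·28.9062] = 74.9081
Node ud (S = 83.12): V_ud = 1/1.02·[0.5818·28.9062 + 0.4182·0.0000] = 16.4884
Node dd (S = 46.55): V_dd = 1/1.02·[0.5818·0.0000 + 0.4182·0.0000] = 0.0000
Node u (S = 118.8): V_u = 1/1.02·[0.5818·74.9081 + 0.4182·16.4884] = 49.4883
Node d (S = 66.5): V_d = 1/1.02·[0.5818·16.4884 + 0.4182·0.0000] = 9.4052
Node 0 (S = 95): V_0 = 1/1.02·[0.5818·49.4883 + 0.4182·9.4052] = 32.0846

$32.08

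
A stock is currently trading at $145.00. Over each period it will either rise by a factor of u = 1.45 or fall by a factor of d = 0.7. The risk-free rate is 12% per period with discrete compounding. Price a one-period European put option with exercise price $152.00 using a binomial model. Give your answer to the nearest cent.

Risk-neutral probability p = (1 + 0.12 − 0.7)/(1.45 − 0.7) = 0.4200/0.7500 = 0.5600
Terminal stock prices: S_u = 210.2, S_d = 101.5
Terminal payoffs (K − S): max(-58.25, 0) = 0, max(50.5, 0) = 50.5
Node 0 (S = 145): V_0 = 1/1.12·[0.5600·0.0000 + 0.4400·50.5000] = 19.8393

$19.84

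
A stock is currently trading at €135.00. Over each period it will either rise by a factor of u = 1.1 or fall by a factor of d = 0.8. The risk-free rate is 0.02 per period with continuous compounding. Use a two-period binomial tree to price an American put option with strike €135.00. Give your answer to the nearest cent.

Risk-neutral probability p = (e^0.02 − 0.8)/(1.1 − 0.8) = 0.2202/0.3000 = 0.7340
Terminal stock prices: S_uu = 163.4, S_ud = 118.8, S_dd = 86.4
Terminal payoffs (K − S): max(-28.35, 0) = 0, max(16.2, 0) = 16.2, max(48.6, 0) = 48.6
Node u (S = 148.5): continuation = e^(−0.02)·[0.7340·0.0000 + 0.2660·16.2000] = 4.2238; exercise value = 0.0000 ≤ continuation, so V_u = 4.2238
Node d (S = 108): continuation = e^(−0.02)·[0.7340·16.2000 + 0.2660·48.6000] = 24.3268; exercise value = 27.0000 > continuation, so V_d = 27.0000 (exercise)
Node 0 (S = 135): continuation = e^(−0.02)·[0.7340·4.2238 + 0.2660·27.0000] = 10.0786; exercise value = 0.0000 ≤ continuation, so V_0 = 10.0786

€10.08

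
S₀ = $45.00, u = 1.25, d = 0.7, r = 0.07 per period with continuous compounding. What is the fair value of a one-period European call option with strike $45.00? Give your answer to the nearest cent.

$7.10

Risk-neutral probability p = (e^0.07 − 0.7)/(1.25 − 0.7) = 0.3725/0.5500 = 0.6773
Terminal stock prices: S_u = 56.25, S_d = 31.5
Terminal payoffs (S − K): max(11.25, 0) = 11.25, max(-13.5, 0) = 0
Node 0 (S = 45): V_0 = e^(−0.07)·[0.6773·11.2500 + 0.3227·0.0000] = 7.1044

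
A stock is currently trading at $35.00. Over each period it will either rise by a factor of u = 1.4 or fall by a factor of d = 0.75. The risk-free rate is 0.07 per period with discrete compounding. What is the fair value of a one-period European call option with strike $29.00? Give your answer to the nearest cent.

Risk-neutral probability p = (1 + 0.07 − 0.75)/(1.4 − 0.75) = 0.3200/0.6500 = 0.4923
Terminal stock prices: S_u = 49, S_d = 26.25
Terminal payoffs (S − K): max(20, 0) = 20, max(-2.75, 0) = 0
Node 0 (S = 35): V_0 = 1/1.07·[0.4923·20.0000 + 0.5077·0.0000] = 9.2020

$9.20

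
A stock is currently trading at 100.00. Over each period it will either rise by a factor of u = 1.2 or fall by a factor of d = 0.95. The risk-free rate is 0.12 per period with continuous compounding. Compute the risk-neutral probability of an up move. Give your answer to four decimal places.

p = 0.7100

Risk-neutral probability p = (e^0.12 − 0.95)/(1.2 − 0.95) = 0.1775/0.2500 = 0.7100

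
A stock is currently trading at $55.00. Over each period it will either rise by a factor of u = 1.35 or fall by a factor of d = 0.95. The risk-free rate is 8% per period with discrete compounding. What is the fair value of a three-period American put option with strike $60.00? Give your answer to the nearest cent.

Risk-neutral probability p = (1 + 0.08 − 0.95)/(1.35 − 0.95) = 0.1300/0.4000 = 0.3250
Terminal stock prices: S_uuu = 135.3, S_uud = 95.23, S_udd = 67.01, S_ddd = 47.16
Terminal payoffs (K − S): max(-75.32, 0) = 0, max(-35.23, 0) = 0, max(-7.011, 0) = 0, max(12.84, 0) = 12.84
Node uu (S = 100.2): continuation = 1/1.08·[0.3250·0.0000 + 0.6750·0.0000] = 0.0000; exercise value = 0.0000 ≤ continuation, so V_uu = 0.0000
Node ud (S = 70.54): continuation = 1/1.08·[0.3250·0.0000 + 0.6750·0.0000] = 0.0000; exercise value = 0.0000 ≤ continuation, so V_ud = 0.0000
Node dd (S = 49.64): continuation = 1/1.08·[0.3250·0.0000 + 0.6750·12.8444] = 8.0277; exercise value = 10.3625 > continuation, so V_dd = 10.3625 (exercise)
Node u (S = 74.25): continuation = 1/1.08·[0.3250·0.0000 + 0.6750·0.0000] = 0.0000; exercise value = 0.0000 ≤ continuation, so V_u = 0.0000
Node d (S = 52.25): continuation = 1/1.08·[0.3250·0.0000 + 0.6750·10.3625] = 6.4766; exercise value = 7.7500 > continuation, so V_d = 7.7500 (exercise)
Node 0 (S = 55): continuation = 1/1.08·[0.3250·0.0000 + 0.6750·7.7500] = 4.8437; exercise value = 5.0000 > continuation, so V_0 = 5.0000 (exercise)

$5.00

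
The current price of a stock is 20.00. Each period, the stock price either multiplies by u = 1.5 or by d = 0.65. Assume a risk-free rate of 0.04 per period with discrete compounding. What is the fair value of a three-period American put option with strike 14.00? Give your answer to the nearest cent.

Risk-neutral probability p = (1 + 0.04 − 0.65)/(1.5 − 0.65) = 0.3900/0.8500 = 0.4588
Terminal stock prices: S_uuu = 67.5, S_uud = 29.25, S_udd = 12.68, S_ddd = 5.492
Terminal payoffs (K − S): max(-53.5, 0) = 0, max(-15.25, 0) = 0, max(1.325, 0) = 1.325, max(8.508, 0) = 8.508
Node uu (S = 45): continuation = 1/1.04·[0.4588·0.0000 + 0.5412·0.0000] = 0.0000; exercise value = 0.0000 ≤ continuation, so V_uu = 0.0000
Node ud (S = 19.5): continuation = 1/1.04·[0.4588·0.0000 + 0.5412·1.3250] = 0.6895; exercise value = 0.0000 ≤ continuation, so V_ud = 0.6895
Node dd (S = 8.45): continuation = 1/1.04·[0.4588·1.3250 + 0.5412·8.5075] = 5.0115; exercise value = 5.5500 > continuation, so V_dd = 5.5500 (exercise)
Node u (S = 30): continuation = 1/1.04·[0.4588·0.0000 + 0.5412·0.6895] = 0.3588; exercise value = 0.0000 ≤ continuation, so V_u = 0.3588
Node d (S = 13): continuation = 1/1.04·[0.4588·0.6895 + 0.5412·5.5500] = 3.1922; exercise value = 1.0000 ≤ continuation, so V_d = 3.1922
Node 0 (S = 20): continuation = 1/1.04·[0.4588·0.3588 + 0.5412·3.1922] = 1.8194; exercise value = 0.0000 ≤ continuation, so V_0 = 1.8194

1.82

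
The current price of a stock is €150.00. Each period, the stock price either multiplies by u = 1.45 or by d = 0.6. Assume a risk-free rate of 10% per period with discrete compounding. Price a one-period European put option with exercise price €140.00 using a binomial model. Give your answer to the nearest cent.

€18.72

Risk-neutral probability p = (1 + 0.1 − 0.6)/(1.45 − 0.6) = 0.5000/0.8500 = 0.5882
Terminal stock prices: S_u = 217.5, S_d = 90
Terminal payoffs (K − S): max(-77.5, 0) = 0, max(50, 0) = 50
Node 0 (S = 150): V_0 = 1/1.1·[0.5882·0.0000 + 0.4118·50.0000] = 18.7166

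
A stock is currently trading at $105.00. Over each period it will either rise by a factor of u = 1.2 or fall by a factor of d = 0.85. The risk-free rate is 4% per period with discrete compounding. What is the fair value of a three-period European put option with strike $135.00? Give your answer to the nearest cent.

Risk-neutral probability p = (1 + 0.04 − 0.85)/(1.2 − 0.85) = 0.1900/0.3500 = 0.5429
Terminal stock prices: S_uuu = 181.4, S_uud = 128.5, S_udd = 91.03, S_ddd = 64.48
Terminal payoffs (K − S): max(-46.44, 0) = 0, max(6.48, 0) = 6.48, max(43.97, 0) = 43.97, max(70.52, 0) = 70.52
Node uu (S = 151.2): V_uu = 1/1.04·[0.5429·0.0000 + 0.4571·6.4800] = 2.8484
Node ud (S = 107.1): V_ud = 1/1.04·[0.5429·6.4800 + 0.4571·43.9650] = 22.7077
Node dd (S = 75.86): V_dd = 1/1.04·[0.5429·43.9650 + 0.4571·70.5169] = 53.9452
Node u (S = 126): V_u = 1/1.04·[0.5429·2.8484 + 0.4571·22.7077] = 11.4682
Node d (S = 89.25): V_d = 1/1.04·[0.5429·22.7077 + 0.4571·53.9452] = 35.5651
Node 0 (S = 105): V_0 = 1/1.04·[0.5429·11.4682 + 0.4571·35.5651] = 21.6191

$21.62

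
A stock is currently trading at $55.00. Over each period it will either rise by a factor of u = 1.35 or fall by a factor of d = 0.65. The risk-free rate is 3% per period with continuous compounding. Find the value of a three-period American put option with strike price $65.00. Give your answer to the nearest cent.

Risk-neutral probability p = (e^0.03 − 0.65)/(1.35 − 0.65) = 0.3805/0.7000 = 0.5435
Terminal stock prices: S_uuu = 135.3, S_uud = 65.15, S_udd = 31.37, S_ddd = 15.1
Terminal payoffs (K − S): max(-70.32, 0) = 0, max(-0.1544, 0) = 0, max(33.63, 0) = 33.63, max(49.9, 0) = 49.9
Node uu (S = 100.2): continuation = e^(−0.03)·[0.5435·0.0000 + 0.4565·0.0000] = 0.0000; exercise value = 0.0000 ≤ continuation, so V_uu = 0.0000
Node ud (S = 48.26): continuation = e^(−0.03)·[0.5435·0.0000 + 0.4565·33.6294] = 14.8979; exercise value = 16.7375 > continuation, so V_ud = 16.7375 (exercise)
Node dd (S = 23.24): continuation = e^(−0.03)·[0.5435·33.6294 + 0.4565·49.8956] = 39.8415; exercise value = 41.7625 > continuation, so V_dd = 41.7625 (exercise)
Node u (S = 74.25): continuation = e^(−0.03)·[0.5435·0.0000 + 0.4565·16.7375] = 7.4147; exercise value = 0.0000 ≤ continuation, so V_u = 7.4147
Node d (S = 35.75): continuation = e^(−0.03)·[0.5435·16.7375 + 0.4565·41.7625] = 27.3290; exercise value = 29.2500 > continuation, so V_d = 29.2500 (exercise)
Node 0 (S = 55): continuation = e^(−0.03)·[0.5435·7.4147 + 0.4565·29.2500] = 16.8687; exercise value = 10.0000 ≤ continuation, so V_0 = 16.8687

$16.87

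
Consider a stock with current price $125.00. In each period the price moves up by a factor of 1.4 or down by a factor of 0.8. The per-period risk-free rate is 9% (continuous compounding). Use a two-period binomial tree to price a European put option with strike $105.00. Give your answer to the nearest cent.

$5.43

Risk-neutral probability p = (e^0.09 − 0.8)/(1.4 − 0.8) = 0.2942/0.6000 = 0.4903
Terminal stock prices: S_uu = 245, S_ud = 140, S_dd = 80
Terminal payoffs (K − S): max(-140, 0) = 0, max(-35, 0) = 0, max(25, 0) = 25
Node u (S = 175): V_u = e^(−0.09)·[0.4903·0.0000 + 0.5097·0.0000] = 0.0000
Node d (S = 100): V_d = e^(−0.09)·[0.4903·0.0000 + 0.5097·25.0000] = 11.6460
Node 0 (S = 125): V_0 = e^(−0.09)·[0.4903·0.0000 + 0.5097·11.6460] = 5.4252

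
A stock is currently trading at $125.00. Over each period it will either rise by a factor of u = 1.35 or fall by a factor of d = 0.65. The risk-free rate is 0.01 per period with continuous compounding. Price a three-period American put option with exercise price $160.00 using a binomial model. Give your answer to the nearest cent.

$51.67

Risk-neutral probability p = (e^0.01 − 0.65)/(1.35 − 0.65) = 0.3601/0.7000 = 0.5144
Terminal stock prices: S_uuu = 307.5, S_uud = 148.1, S_udd = 71.3, S_ddd = 34.33
Terminal payoffs (K − S): max(-147.5, 0) = 0, max(11.92, 0) = 11.92, max(88.7, 0) = 88.7, max(125.7, 0) = 125.7
Node uu (S = 227.8): continuation = e^(−0.01)·[0.5144·0.0000 + 0.4856·11.9219] = 5.7322; exercise value = 0.0000 ≤ continuation, so V_uu = 5.7322
Node ud (S = 109.7): continuation = e^(−0.01)·[0.5144·11.9219 + 0.4856·88.7031] = 48.7205; exercise value = 50.3125 > continuation, so V_ud = 50.3125 (exercise)
Node dd (S = 52.81): continuation = e^(−0.01)·[0.5144·88.7031 + 0.4856·125.6719] = 105.5955; exercise value = 107.1875 > continuation, so V_dd = 107.1875 (exercise)
Node u (S = 168.8): continuation = e^(−0.01)·[0.5144·5.7322 + 0.4856·50.3125] = 27.1098; exercise value = 0.0000 ≤ continuation, so V_u = 27.1098
Node d (S = 81.25): continuation = e^(−0.01)·[0.5144·50.3125 + 0.4856·107.1875] = 77.1580; exercise value = 78.7500 > continuation, so V_d = 78.7500 (exercise)
Node 0 (S = 125): continuation = e^(−0.01)·[0.5144·27.1098 + 0.4856·78.7500] = 51.6692; exercise value = 35.0000 ≤ continuation, so V_0 = 51.6692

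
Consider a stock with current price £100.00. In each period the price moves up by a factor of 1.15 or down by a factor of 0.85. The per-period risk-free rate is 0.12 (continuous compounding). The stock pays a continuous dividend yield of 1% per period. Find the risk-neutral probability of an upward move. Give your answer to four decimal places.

Per-period risk-free factor R = e^0.12 = 1.1275; dividend-adjusted growth = e^(0.12−0.01) = 1.1163.
Risk-neutral probability p = (1.1163 − 0.85)/(1.15 − 0.85) = 0.2663/0.3000 = 0.8876

p = 0.8876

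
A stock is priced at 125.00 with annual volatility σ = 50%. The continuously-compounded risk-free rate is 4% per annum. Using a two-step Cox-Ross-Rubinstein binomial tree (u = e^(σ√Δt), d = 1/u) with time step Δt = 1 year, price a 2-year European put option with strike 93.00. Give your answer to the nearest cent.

CRR parameters: u = e^(σ√Δt) = e^(0.5·√1) = 1.6487, d = 1/u = 0.6065
Per-period rate: rΔt = 0.04·1 = 0.04, so R = e^0.04 = 1.0408
Risk-neutral probability p = (e^0.04 − 0.6065)/(1.6487 − 0.6065) = 0.4343/1.0422 = 0.4167
Terminal stock prices: S_uu = 339.8, S_ud = 125, S_dd = 45.98
Terminal payoffs (K − S): max(-246.8, 0) = 0, max(-32, 0) = 0, max(47.02, 0) = 47.02
Node u (S = 206.1): V_u = e^(−0.04)·[0.4167·0.0000 + 0.5833·0.0000] = 0.0000
Node d (S = 75.82): V_d = e^(−0.04)·[0.4167·0.0000 + 0.5833·47.0151] = 26.3486
Node 0 (S = 125): V_0 = e^(−0.04)·[0.4167·0.0000 + 0.5833·26.3486] = 14.7665

14.77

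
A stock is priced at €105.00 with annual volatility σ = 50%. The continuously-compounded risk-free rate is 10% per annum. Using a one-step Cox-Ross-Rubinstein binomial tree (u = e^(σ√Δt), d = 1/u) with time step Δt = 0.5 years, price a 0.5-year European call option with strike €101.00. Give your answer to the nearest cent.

CRR parameters: u = e^(σ√Δt) = e^(0.5·√0.5) = 1.4241, d = 1/u = 0.7022
Per-period rate: rΔt = 0.1·0.5 = 0.05, so R = e^0.05 = 1.0513
Risk-neutral probability p = (e^0.05 − 0.7022)/(1.4241 − 0.7022) = 0.3491/0.7219 = 0.4835
Terminal stock prices: S_u = 149.5, S_d = 73.73
Terminal payoffs (S − K): max(48.53, 0) = 48.53, max(-27.27, 0) = 0
Node 0 (S = 105): V_0 = e^(−0.05)·[0.4835·48.5325 + 0.5165·0.0000] = 22.3229

€22.32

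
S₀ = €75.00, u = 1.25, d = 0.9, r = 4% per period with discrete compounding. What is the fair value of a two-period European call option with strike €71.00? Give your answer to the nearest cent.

€12.77

Risk-neutral probability p = (1 + 0.04 − 0.9)/(1.25 − 0.9) = 0.1400/0.3500 = 0.4000
Terminal stock prices: S_uu = 117.2, S_ud = 84.38, S_dd = 60.75
Terminal payoffs (S − K): max(46.19, 0) = 46.19, max(13.38, 0) = 13.38, max(-10.25, 0) = 0
Node u (S = 93.75): V_u = 1/1.04·[0.4000·46.1875 + 0.6000·13.3750] = 25.4808
Node d (S = 67.5): V_d = 1/1.04·[0.4000·13.3750 + 0.6000·0.0000] = 5.1442
Node 0 (S = 75): V_0 = 1/1.04·[0.4000·25.4808 + 0.6000·5.1442] = 12.7681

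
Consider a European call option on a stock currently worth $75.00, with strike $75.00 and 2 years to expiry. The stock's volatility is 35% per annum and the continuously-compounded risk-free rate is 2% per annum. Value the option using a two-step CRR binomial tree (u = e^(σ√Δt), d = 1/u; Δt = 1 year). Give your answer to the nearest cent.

CRR parameters: u = e^(σ√Δt) = e^(0.35·√1) = 1.4191, d = 1/u = 0.7047
Per-period rate: rΔt = 0.02·1 = 0.02, so R = e^0.02 = 1.0202
Risk-neutral probability p = (e^0.02 − 0.7047)/(1.4191 − 0.7047) = 0.3155/0.7144 = 0.4417
Terminal stock prices: S_uu = 151, S_ud = 75, S_dd = 37.24
Terminal payoffs (S − K): max(76.03, 0) = 76.03, max(0, 0) = 0, max(-37.76, 0) = 0
Node u (S = 106.4): V_u = e^(−0.02)·[0.4417·76.0315 + 0.5583·0.0000] = 32.9152
Node d (S = 52.85): V_d = e^(−0.02)·[0.4417·0.0000 + 0.5583·0.0000] = 0.0000
Node 0 (S = 75): V_0 = e^(−0.02)·[0.4417·32.9152 + 0.5583·0.0000] = 14.2495

$14.25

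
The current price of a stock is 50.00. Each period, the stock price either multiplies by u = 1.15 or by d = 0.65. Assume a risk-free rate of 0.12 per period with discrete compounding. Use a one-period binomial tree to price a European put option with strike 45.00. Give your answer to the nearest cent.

0.67

Risk-neutral probability p = (1 + 0.12 − 0.65)/(1.15 − 0.65) = 0.4700/0.5000 = 0.9400
Terminal stock prices: S_u = 57.5, S_d = 32.5
Terminal payoffs (K − S): max(-12.5, 0) = 0, max(12.5, 0) = 12.5
Node 0 (S = 50): V_0 = 1/1.12·[0.9400·0.0000 + 0.0600·12.5000] = 0.6696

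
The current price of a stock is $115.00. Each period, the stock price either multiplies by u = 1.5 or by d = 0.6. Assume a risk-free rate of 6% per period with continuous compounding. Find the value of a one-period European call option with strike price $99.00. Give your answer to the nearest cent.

$35.52

Risk-neutral probability p = (e^0.06 − 0.6)/(1.5 − 0.6) = 0.4618/0.9000 = 0.5132
Terminal stock prices: S_u = 172.5, S_d = 69
Terminal payoffs (S − K): max(73.5, 0) = 73.5, max(-30, 0) = 0
Node 0 (S = 115): V_0 = e^(−0.06)·[0.5132·73.5000 + 0.4868·0.0000] = 35.5202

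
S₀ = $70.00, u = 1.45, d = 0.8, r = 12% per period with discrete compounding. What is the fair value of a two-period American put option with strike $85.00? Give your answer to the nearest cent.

Risk-neutral probability p = (1 + 0.12 − 0.8)/(1.45 − 0.8) = 0.3200/0.6500 = 0.4923
Terminal stock prices: S_uu = 147.2, S_ud = 81.2, S_dd = 44.8
Terminal payoffs (K − S): max(-62.18, 0) = 0, max(3.8, 0) = 3.8, max(40.2, 0) = 40.2
Node u (S = 101.5): continuation = 1/1.12·[0.4923·0.0000 + 0.5077·3.8000] = 1.7225; exercise value = 0.0000 ≤ continuation, so V_u = 1.7225
Node d (S = 56): continuation = 1/1.12·[0.4923·3.8000 + 0.5077·40.2000] = 19.8929; exercise value = 29.0000 > continuation, so V_d = 29.0000 (exercise)
Node 0 (S = 70): continuation = 1/1.12·[0.4923·1.7225 + 0.5077·29.0000] = 13.9028; exercise value = 15.0000 > continuation, so V_0 = 15.0000 (exercise)

$15.00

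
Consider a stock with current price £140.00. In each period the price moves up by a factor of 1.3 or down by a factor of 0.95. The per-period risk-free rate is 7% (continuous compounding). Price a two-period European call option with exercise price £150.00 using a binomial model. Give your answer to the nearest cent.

Risk-neutral probability p = (e^0.07 − 0.95)/(1.3 − 0.95) = 0.1225/0.3500 = 0.3500
Terminal stock prices: S_uu = 236.6, S_ud = 172.9, S_dd = 126.3
Terminal payoffs (S − K): max(86.6, 0) = 86.6, max(22.9, 0) = 22.9, max(-23.65, 0) = 0
Node u (S = 182): V_u = e^(−0.07)·[0.3500·86.6000 + 0.6500·22.9000] = 42.1409
Node d (S = 133): V_d = e^(−0.07)·[0.3500·22.9000 + 0.6500·0.0000] = 7.4736
Node 0 (S = 140): V_0 = e^(−0.07)·[0.3500·42.1409 + 0.6500·7.4736] = 18.2824

£18.28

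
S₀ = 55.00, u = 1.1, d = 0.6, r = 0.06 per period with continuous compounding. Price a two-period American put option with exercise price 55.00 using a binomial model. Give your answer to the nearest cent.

2.75

Risk-neutral probability p = (e^0.06 − 0.6)/(1.1 − 0.6) = 0.4618/0.5000 = 0.9237
Terminal stock prices: S_uu = 66.55, S_ud = 36.3, S_dd = 19.8
Terminal payoffs (K − S): max(-11.55, 0) = 0, max(18.7, 0) = 18.7, max(35.2, 0) = 35.2
Node u (S = 60.5): continuation = e^(−0.06)·[0.9237·0.0000 + 0.0763·18.7000] = 1.3442; exercise value = 0.0000 ≤ continuation, so V_u = 1.3442
Node d (S = 33): continuation = e^(−0.06)·[0.9237·18.7000 + 0.0763·35.2000] = 18.7970; exercise value = 22.0000 > continuation, so V_d = 22.0000 (exercise)
Node 0 (S = 55): continuation = e^(−0.06)·[0.9237·1.3442 + 0.0763·22.0000] = 2.7507; exercise value = 0.0000 ≤ continuation, so V_0 = 2.7507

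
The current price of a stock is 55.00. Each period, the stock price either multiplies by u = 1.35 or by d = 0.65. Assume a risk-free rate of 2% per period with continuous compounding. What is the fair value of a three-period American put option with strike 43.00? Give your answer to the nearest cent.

6.79

Risk-neutral probability p = (e^0.02 − 0.65)/(1.35 − 0.65) = 0.3702/0.7000 = 0.5289
Terminal stock prices: S_uuu = 135.3, S_uud = 65.15, S_udd = 31.37, S_ddd = 15.1
Terminal payoffs (K − S): max(-92.32, 0) = 0, max(-22.15, 0) = 0, max(11.63, 0) = 11.63, max(27.9, 0) = 27.9
Node uu (S = 100.2): continuation = e^(−0.02)·[0.5289·0.0000 + 0.4711·0.0000] = 0.0000; exercise value = 0.0000 ≤ continuation, so V_uu = 0.0000
Node ud (S = 48.26): continuation = e^(−0.02)·[0.5289·0.0000 + 0.4711·11.6294] = 5.3706; exercise value = 0.0000 ≤ continuation, so V_ud = 5.3706
Node dd (S = 23.24): continuation = e^(−0.02)·[0.5289·11.6294 + 0.4711·27.8956] = 18.9110; exercise value = 19.7625 > continuation, so V_dd = 19.7625 (exercise)
Node u (S = 74.25): continuation = e^(−0.02)·[0.5289·0.0000 + 0.4711·5.3706] = 2.4802; exercise value = 0.0000 ≤ continuation, so V_u = 2.4802
Node d (S = 35.75): continuation = e^(−0.02)·[0.5289·5.3706 + 0.4711·19.7625] = 11.9106; exercise value = 7.2500 ≤ continuation, so V_d = 11.9106
Node 0 (S = 55): continuation = e^(−0.02)·[0.5289·2.4802 + 0.4711·11.9106] = 6.7862; exercise value = 0.0000 ≤ continuation, so V_0 = 6.7862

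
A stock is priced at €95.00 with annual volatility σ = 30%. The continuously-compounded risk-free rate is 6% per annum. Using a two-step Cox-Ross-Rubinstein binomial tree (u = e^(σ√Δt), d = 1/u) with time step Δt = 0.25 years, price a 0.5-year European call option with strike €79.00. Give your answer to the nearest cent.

€20.32

CRR parameters: u = e^(σ√Δt) = e^(0.3·√0.25) = 1.1618, d = 1/u = 0.8607
Per-period rate: rΔt = 0.06·0.25 = 0.015, so R = e^0.015 = 1.0151
Risk-neutral probability p = (e^0.015 − 0.8607)/(1.1618 − 0.8607) = 0.1544/0.3011 = 0.5128
Terminal stock prices: S_uu = 128.2, S_ud = 95, S_dd = 70.38
Terminal payoffs (S − K): max(49.24, 0) = 49.24, max(16, 0) = 16, max(-8.622, 0) = 0
Node u (S = 110.4): V_u = e^(−0.015)·[0.5128·49.2366 + 0.4872·16.0000] = 32.5504
Node d (S = 81.77): V_d = e^(−0.015)·[0.5128·16.0000 + 0.4872·0.0000] = 8.0820
Node 0 (S = 95): V_0 = e^(−0.015)·[0.5128·32.5504 + 0.4872·8.0820] = 20.3213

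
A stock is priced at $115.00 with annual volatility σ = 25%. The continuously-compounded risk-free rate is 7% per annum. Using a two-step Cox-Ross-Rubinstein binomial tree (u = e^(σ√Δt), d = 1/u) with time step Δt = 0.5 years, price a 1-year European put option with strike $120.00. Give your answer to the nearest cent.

$9.51

CRR parameters: u = e^(σ√Δt) = e^(0.25·√0.5) = 1.1934, d = 1/u = 0.8380
Per-period rate: rΔt = 0.07·0.5 = 0.035, so R = e^0.035 = 1.0356
Risk-neutral probability p = (e^0.035 − 0.8380)/(1.1934 − 0.8380) = 0.1977/0.3554 = 0.5561
Terminal stock prices: S_uu = 163.8, S_ud = 115, S_dd = 80.75
Terminal payoffs (K − S): max(-43.77, 0) = 0, max(5, 0) = 5, max(39.25, 0) = 39.25
Node u (S = 137.2): V_u = e^(−0.035)·[0.5561·0.0000 + 0.4439·5.0000] = 2.1429
Node d (S = 96.37): V_d = e^(−0.035)·[0.5561·5.0000 + 0.4439·39.2483] = 19.5065
Node 0 (S = 115): V_0 = e^(−0.035)·[0.5561·2.1429 + 0.4439·19.5065] = 9.5110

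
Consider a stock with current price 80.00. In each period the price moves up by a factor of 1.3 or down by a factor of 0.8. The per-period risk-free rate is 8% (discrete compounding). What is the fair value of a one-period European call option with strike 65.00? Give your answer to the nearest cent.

20.22

Risk-neutral probability p = (1 + 0.08 − 0.8)/(1.3 − 0.8) = 0.2800/0.5000 = 0.5600
Terminal stock prices: S_u = 104, S_d = 64
Terminal payoffs (S − K): max(39, 0) = 39, max(-1, 0) = 0
Node 0 (S = 80): V_0 = 1/1.08·[0.5600·39.0000 + 0.4400·0.0000] = 20.2222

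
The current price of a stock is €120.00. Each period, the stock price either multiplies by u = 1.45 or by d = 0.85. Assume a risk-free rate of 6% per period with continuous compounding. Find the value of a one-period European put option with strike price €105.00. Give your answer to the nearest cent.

Risk-neutral probability p = (e^0.06 − 0.85)/(1.45 − 0.85) = 0.2118/0.6000 = 0.3531
Terminal stock prices: S_u = 174, S_d = 102
Terminal payoffs (K − S): max(-69, 0) = 0, max(3, 0) = 3
Node 0 (S = 120): V_0 = e^(−0.06)·[0.3531·0.0000 + 0.6469·3.0000] = 1.8278

€1.83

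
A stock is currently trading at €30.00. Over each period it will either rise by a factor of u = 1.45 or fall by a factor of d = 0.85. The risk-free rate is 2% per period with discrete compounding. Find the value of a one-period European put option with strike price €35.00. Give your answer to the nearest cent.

Risk-neutral probability p = (1 + 0.02 − 0.85)/(1.45 − 0.85) = 0.1700/0.6000 = 0.2833
Terminal stock prices: S_u = 43.5, S_d = 25.5
Terminal payoffs (K − S): max(-8.5, 0) = 0, max(9.5, 0) = 9.5
Node 0 (S = 30): V_0 = 1/1.02·[0.2833·0.0000 + 0.7167·9.5000] = 6.6748

€6.67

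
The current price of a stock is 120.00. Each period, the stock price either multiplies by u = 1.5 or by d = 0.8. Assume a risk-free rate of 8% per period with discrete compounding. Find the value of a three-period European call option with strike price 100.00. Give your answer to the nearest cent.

Risk-neutral probability p = (1 + 0.08 − 0.8)/(1.5 − 0.8) = 0.2800/0.7000 = 0.4000
Terminal stock prices: S_uuu = 405, S_uud = 216, S_udd = 115.2, S_ddd = 61.44
Terminal payoffs (S − K): max(305, 0) = 305, max(116, 0) = 116, max(15.2, 0) = 15.2, max(-38.56, 0) = 0
Node uu (S = 270): V_uu = 1/1.08·[0.4000·305.0000 + 0.6000·116.0000] = 177.4074
Node ud (S = 144): V_ud = 1/1.08·[0.4000·116.0000 + 0.6000·15.2000] = 51.4074
Node dd (S = 76.8): V_dd = 1/1.08·[0.4000·15.2000 + 0.6000·0.0000] = 5.6296
Node u (S = 180): V_u = 1/1.08·[0.4000·177.4074 + 0.6000·51.4074] = 94.2661
Node d (S = 96): V_d = 1/1.08·[0.4000·51.4074 + 0.6000·5.6296] = 22.1674
Node 0 (S = 120): V_0 = 1/1.08·[0.4000·94.2661 + 0.6000·22.1674] = 47.2286

47.23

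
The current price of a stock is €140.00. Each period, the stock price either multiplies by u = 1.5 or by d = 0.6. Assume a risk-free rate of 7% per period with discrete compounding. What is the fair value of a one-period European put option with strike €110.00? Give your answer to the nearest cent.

€11.61

Risk-neutral probability p = (1 + 0.07 − 0.6)/(1.5 − 0.6) = 0.4700/0.9000 = 0.5222
Terminal stock prices: S_u = 210, S_d = 84
Terminal payoffs (K − S): max(-100, 0) = 0, max(26, 0) = 26
Node 0 (S = 140): V_0 = 1/1.07·[0.5222·0.0000 + 0.4778·26.0000] = 11.6096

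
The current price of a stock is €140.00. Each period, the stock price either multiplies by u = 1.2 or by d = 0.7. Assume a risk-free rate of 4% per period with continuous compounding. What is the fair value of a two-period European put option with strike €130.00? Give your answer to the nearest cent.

Risk-neutral probability p = (e^0.04 − 0.7)/(1.2 − 0.7) = 0.3408/0.5000 = 0.6816
Terminal stock prices: S_uu = 201.6, S_ud = 117.6, S_dd = 68.6
Terminal payoffs (K − S): max(-71.6, 0) = 0, max(12.4, 0) = 12.4, max(61.4, 0) = 61.4
Node u (S = 168): V_u = e^(−0.04)·[0.6816·0.0000 + 0.3184·12.4000] = 3.7931
Node d (S = 98): V_d = e^(−0.04)·[0.6816·12.4000 + 0.3184·61.4000] = 26.9026
Node 0 (S = 140): V_0 = e^(−0.04)·[0.6816·3.7931 + 0.3184·26.9026] = 10.7134

€10.71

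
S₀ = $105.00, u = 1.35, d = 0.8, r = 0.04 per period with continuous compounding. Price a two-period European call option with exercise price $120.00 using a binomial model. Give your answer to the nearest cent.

$12.63

Risk-neutral probability p = (e^0.04 − 0.8)/(1.35 − 0.8) = 0.2408/0.5500 = 0.4378
Terminal stock prices: S_uu = 191.4, S_ud = 113.4, S_dd = 67.2
Terminal payoffs (S − K): max(71.36, 0) = 71.36, max(-6.6, 0) = 0, max(-52.8, 0) = 0
Node u (S = 141.8): V_u = e^(−0.04)·[0.4378·71.3625 + 0.5622·0.0000] = 30.0201
Node d (S = 84): V_d = e^(−0.04)·[0.4378·0.0000 + 0.5622·0.0000] = 0.0000
Node 0 (S = 105): V_0 = e^(−0.04)·[0.4378·30.0201 + 0.5622·0.0000] = 12.6285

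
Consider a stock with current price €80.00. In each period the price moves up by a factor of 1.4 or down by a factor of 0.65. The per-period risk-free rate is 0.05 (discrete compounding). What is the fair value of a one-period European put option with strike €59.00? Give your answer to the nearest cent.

€3.11

Risk-neutral probability p = (1 + 0.05 − 0.65)/(1.4 − 0.65) = 0.4000/0.7500 = 0.5333
Terminal stock prices: S_u = 112, S_d = 52
Terminal payoffs (K − S): max(-53, 0) = 0, max(7, 0) = 7
Node 0 (S = 80): V_0 = 1/1.05·[0.5333·0.0000 + 0.4667·7.0000] = 3.1111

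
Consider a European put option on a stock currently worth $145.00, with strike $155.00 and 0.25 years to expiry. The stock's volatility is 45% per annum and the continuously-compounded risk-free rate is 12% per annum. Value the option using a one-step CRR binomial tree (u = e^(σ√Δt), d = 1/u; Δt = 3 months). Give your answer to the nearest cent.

CRR parameters: u = e^(σ√Δt) = e^(0.45·√0.25) = 1.2523, d = 1/u = 0.7985
Per-period rate: rΔt = 0.12·0.25 = 0.03, so R = e^0.03 = 1.0305
Risk-neutral probability p = (e^0.03 − 0.7985)/(1.2523 − 0.7985) = 0.2319/0.4538 = 0.5111
Terminal stock prices: S_u = 181.6, S_d = 115.8
Terminal payoffs (K − S): max(-26.59, 0) = 0, max(39.22, 0) = 39.22
Node 0 (S = 145): V_0 = e^(−0.03)·[0.5111·0.0000 + 0.4889·39.2151] = 18.6058

$18.61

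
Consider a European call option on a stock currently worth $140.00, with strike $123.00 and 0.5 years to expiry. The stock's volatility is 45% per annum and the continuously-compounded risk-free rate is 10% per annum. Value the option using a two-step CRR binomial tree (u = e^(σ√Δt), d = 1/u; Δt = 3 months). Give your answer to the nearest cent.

$31.03

CRR parameters: u = e^(σ√Δt) = e^(0.45·√0.25) = 1.2523, d = 1/u = 0.7985
Per-period rate: rΔt = 0.1·0.25 = 0.025, so R = e^0.025 = 1.0253
Risk-neutral probability p = (e^0.025 − 0.7985)/(1.2523 − 0.7985) = 0.2268/0.4538 = 0.4998
Terminal stock prices: S_uu = 219.6, S_ud = 140, S_dd = 89.27
Terminal payoffs (S − K): max(96.56, 0) = 96.56, max(17, 0) = 17, max(-33.73, 0) = 0
Node u (S = 175.3): V_u = e^(−0.025)·[0.4998·96.5637 + 0.5002·17.0000] = 55.3621
Node d (S = 111.8): V_d = e^(−0.025)·[0.4998·17.0000 + 0.5002·0.0000] = 8.2863
Node 0 (S = 140): V_0 = e^(−0.025)·[0.4998·55.3621 + 0.5002·8.2863] = 31.0279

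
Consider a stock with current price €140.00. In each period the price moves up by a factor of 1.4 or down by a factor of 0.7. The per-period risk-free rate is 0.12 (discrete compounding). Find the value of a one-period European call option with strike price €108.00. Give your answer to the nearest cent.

Risk-neutral probability p = (1 + 0.12 − 0.7)/(1.4 − 0.7) = 0.4200/0.7000 = 0.6000
Terminal stock prices: S_u = 196, S_d = 98
Terminal payoffs (S − K): max(88, 0) = 88, max(-10, 0) = 0
Node 0 (S = 140): V_0 = 1/1.12·[0.6000·88.0000 + 0.4000·0.0000] = 47.1429

€47.14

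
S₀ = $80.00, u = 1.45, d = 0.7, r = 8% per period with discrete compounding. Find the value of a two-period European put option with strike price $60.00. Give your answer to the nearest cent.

$4.34

Risk-neutral probability p = (1 + 0.08 − 0.7)/(1.45 − 0.7) = 0.3800/0.7500 = 0.5067
Terminal stock prices: S_uu = 168.2, S_ud = 81.2, S_dd = 39.2
Terminal payoffs (K − S): max(-108.2, 0) = 0, max(-21.2, 0) = 0, max(20.8, 0) = 20.8
Node u (S = 116): V_u = 1/1.08·[0.5067·0.0000 + 0.4933·0.0000] = 0.0000
Node d (S = 56): V_d = 1/1.08·[0.5067·0.0000 + 0.4933·20.8000] = 9.5012
Node 0 (S = 80): V_0 = 1/1.08·[0.5067·0.0000 + 0.4933·9.5012] = 4.3401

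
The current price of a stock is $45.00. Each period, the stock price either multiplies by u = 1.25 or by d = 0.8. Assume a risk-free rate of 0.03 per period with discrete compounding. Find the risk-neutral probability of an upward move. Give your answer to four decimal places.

Risk-neutral probability p = (1 + 0.03 − 0.8)/(1.25 − 0.8) = 0.2300/0.4500 = 0.5111

p = 0.5111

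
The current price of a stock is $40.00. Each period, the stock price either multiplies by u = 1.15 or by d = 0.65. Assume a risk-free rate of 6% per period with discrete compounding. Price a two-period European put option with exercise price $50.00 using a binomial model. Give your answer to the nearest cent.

$6.24

Risk-neutral probability p = (1 + 0.06 − 0.65)/(1.15 − 0.65) = 0.4100/0.5000 = 0.8200
Terminal stock prices: S_uu = 52.9, S_ud = 29.9, S_dd = 16.9
Terminal payoffs (K − S): max(-2.9, 0) = 0, max(20.1, 0) = 20.1, max(33.1, 0) = 33.1
Node u (S = 46): V_u = 1/1.06·[0.8200·0.0000 + 0.1800·20.1000] = 3.4132
Node d (S = 26): V_d = 1/1.06·[0.8200·20.1000 + 0.1800·33.1000] = 21.1698
Node 0 (S = 40): V_0 = 1/1.06·[0.8200·3.4132 + 0.1800·21.1698] = 6.2353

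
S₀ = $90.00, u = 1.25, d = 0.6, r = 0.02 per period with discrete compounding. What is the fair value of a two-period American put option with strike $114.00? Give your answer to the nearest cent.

$31.03

Risk-neutral probability p = (1 + 0.02 − 0.6)/(1.25 − 0.6) = 0.4200/0.6500 = 0.6462
Terminal stock prices: S_uu = 140.6, S_ud = 67.5, S_dd = 32.4
Terminal payoffs (K − S): max(-26.62, 0) = 0, max(46.5, 0) = 46.5, max(81.6, 0) = 81.6
Node u (S = 112.5): continuation = 1/1.02·[0.6462·0.0000 + 0.3538·46.5000] = 16.1312; exercise value = 1.5000 ≤ continuation, so V_u = 16.1312
Node d (S = 54): continuation = 1/1.02·[0.6462·46.5000 + 0.3538·81.6000] = 57.7647; exercise value = 60.0000 > continuation, so V_d = 60.0000 (exercise)
Node 0 (S = 90): continuation = 1/1.02·[0.6462·16.1312 + 0.3538·60.0000] = 31.0334; exercise value = 24.0000 ≤ continuation, so V_0 = 31.0334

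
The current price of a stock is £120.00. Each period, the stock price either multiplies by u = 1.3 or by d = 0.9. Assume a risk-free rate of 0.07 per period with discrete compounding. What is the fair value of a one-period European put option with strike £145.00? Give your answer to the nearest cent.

£19.88

Risk-neutral probability p = (1 + 0.07 − 0.9)/(1.3 − 0.9) = 0.1700/0.4000 = 0.4250
Terminal stock prices: S_u = 156, S_d = 108
Terminal payoffs (K − S): max(-11, 0) = 0, max(37, 0) = 37
Node 0 (S = 120): V_0 = 1/1.07·[0.4250·0.0000 + 0.5750·37.0000] = 19.8832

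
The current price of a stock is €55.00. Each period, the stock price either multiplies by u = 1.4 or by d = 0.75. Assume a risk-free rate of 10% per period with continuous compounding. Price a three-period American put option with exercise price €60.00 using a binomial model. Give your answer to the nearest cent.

Risk-neutral probability p = (e^0.1 − 0.75)/(1.4 − 0.75) = 0.3552/0.6500 = 0.5464
Terminal stock prices: S_uuu = 150.9, S_uud = 80.85, S_udd = 43.31, S_ddd = 23.2
Terminal payoffs (K − S): max(-90.92, 0) = 0, max(-20.85, 0) = 0, max(16.69, 0) = 16.69, max(36.8, 0) = 36.8
Node uu (S = 107.8): continuation = e^(−0.1)·[0.5464·0.0000 + 0.4536·0.0000] = 0.0000; exercise value = 0.0000 ≤ continuation, so V_uu = 0.0000
Node ud (S = 57.75): continuation = e^(−0.1)·[0.5464·0.0000 + 0.4536·16.6875] = 6.8489; exercise value = 2.2500 ≤ continuation, so V_ud = 6.8489
Node dd (S = 30.94): continuation = e^(−0.1)·[0.5464·16.6875 + 0.4536·36.7969] = 23.3527; exercise value = 29.0625 > continuation, so V_dd = 29.0625 (exercise)
Node u (S = 77): continuation = e^(−0.1)·[0.5464·0.0000 + 0.4536·6.8489] = 2.8109; exercise value = 0.0000 ≤ continuation, so V_u = 2.8109
Node d (S = 41.25): continuation = e^(−0.1)·[0.5464·6.8489 + 0.4536·29.0625] = 15.3140; exercise value = 18.7500 > continuation, so V_d = 18.7500 (exercise)
Node 0 (S = 55): continuation = e^(−0.1)·[0.5464·2.8109 + 0.4536·18.7500] = 9.0851; exercise value = 5.0000 ≤ continuation, so V_0 = 9.0851

€9.09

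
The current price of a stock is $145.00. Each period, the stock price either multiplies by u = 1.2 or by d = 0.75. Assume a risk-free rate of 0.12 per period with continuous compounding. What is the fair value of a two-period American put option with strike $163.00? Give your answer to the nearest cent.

$18.00

Risk-neutral probability p = (e^0.12 − 0.75)/(1.2 − 0.75) = 0.3775/0.4500 = 0.8389
Terminal stock prices: S_uu = 208.8, S_ud = 130.5, S_dd = 81.56
Terminal payoffs (K − S): max(-45.8, 0) = 0, max(32.5, 0) = 32.5, max(81.44, 0) = 81.44
Node u (S = 174): continuation = e^(−0.12)·[0.8389·0.0000 + 0.1611·32.5000] = 4.6442; exercise value = 0.0000 ≤ continuation, so V_u = 4.6442
Node d (S = 108.8): continuation = e^(−0.12)·[0.8389·32.5000 + 0.1611·81.4375] = 35.8180; exercise value = 54.2500 > continuation, so V_d = 54.2500 (exercise)
Node 0 (S = 145): continuation = e^(−0.12)·[0.8389·4.6442 + 0.1611·54.2500] = 11.2077; exercise value = 18.0000 > continuation, so V_0 = 18.0000 (exercise)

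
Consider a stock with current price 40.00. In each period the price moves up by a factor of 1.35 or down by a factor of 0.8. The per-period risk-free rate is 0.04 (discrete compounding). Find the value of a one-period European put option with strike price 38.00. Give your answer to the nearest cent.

Risk-neutral probability p = (1 + 0.04 − 0.8)/(1.35 − 0.8) = 0.2400/0.5500 = 0.4364
Terminal stock prices: S_u = 54, S_d = 32
Terminal payoffs (K − S): max(-16, 0) = 0, max(6, 0) = 6
Node 0 (S = 40): V_0 = 1/1.04·[0.4364·0.0000 + 0.5636·6.0000] = 3.2517

3.25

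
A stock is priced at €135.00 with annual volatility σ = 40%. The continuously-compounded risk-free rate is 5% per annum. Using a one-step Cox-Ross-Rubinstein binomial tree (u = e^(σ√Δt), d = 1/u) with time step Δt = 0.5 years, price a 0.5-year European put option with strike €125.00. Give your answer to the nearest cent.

CRR parameters: u = e^(σ√Δt) = e^(0.4·√0.5) = 1.3269, d = 1/u = 0.7536
Per-period rate: rΔt = 0.05·0.5 = 0.025, so R = e^0.025 = 1.0253
Risk-neutral probability p = (e^0.025 − 0.7536)/(1.3269 − 0.7536) = 0.2717/0.5733 = 0.4739
Terminal stock prices: S_u = 179.1, S_d = 101.7
Terminal payoffs (K − S): max(-54.13, 0) = 0, max(23.26, 0) = 23.26
Node 0 (S = 135): V_0 = e^(−0.025)·[0.4739·0.0000 + 0.5261·23.2588] = 11.9340

€11.93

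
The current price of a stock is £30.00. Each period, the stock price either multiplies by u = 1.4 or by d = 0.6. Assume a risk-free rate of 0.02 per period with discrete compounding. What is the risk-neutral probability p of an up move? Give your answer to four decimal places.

Risk-neutral probability p = (1 + 0.02 − 0.6)/(1.4 − 0.6) = 0.4200/0.8000 = 0.5250

p = 0.5250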